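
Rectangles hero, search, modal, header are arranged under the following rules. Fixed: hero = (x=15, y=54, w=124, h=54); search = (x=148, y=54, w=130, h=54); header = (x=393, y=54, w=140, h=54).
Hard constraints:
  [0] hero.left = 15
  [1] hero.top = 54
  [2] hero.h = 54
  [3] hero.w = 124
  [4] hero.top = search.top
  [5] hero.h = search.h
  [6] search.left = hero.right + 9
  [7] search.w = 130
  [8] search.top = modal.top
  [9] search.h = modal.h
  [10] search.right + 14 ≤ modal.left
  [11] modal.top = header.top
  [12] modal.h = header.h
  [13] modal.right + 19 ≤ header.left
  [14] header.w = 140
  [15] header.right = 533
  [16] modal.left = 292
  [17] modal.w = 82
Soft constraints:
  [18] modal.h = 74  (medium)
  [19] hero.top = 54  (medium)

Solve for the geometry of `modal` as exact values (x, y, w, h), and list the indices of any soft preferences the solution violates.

modal = (x=292, y=54, w=82, h=54)
violated soft preferences: 18

1. modal.y = 54  [search.top = modal.top]
2. modal.h = 54  [search.h = modal.h]
3. modal.x = 292  [modal.left = 292]
4. modal.w = 82  [modal.w = 82]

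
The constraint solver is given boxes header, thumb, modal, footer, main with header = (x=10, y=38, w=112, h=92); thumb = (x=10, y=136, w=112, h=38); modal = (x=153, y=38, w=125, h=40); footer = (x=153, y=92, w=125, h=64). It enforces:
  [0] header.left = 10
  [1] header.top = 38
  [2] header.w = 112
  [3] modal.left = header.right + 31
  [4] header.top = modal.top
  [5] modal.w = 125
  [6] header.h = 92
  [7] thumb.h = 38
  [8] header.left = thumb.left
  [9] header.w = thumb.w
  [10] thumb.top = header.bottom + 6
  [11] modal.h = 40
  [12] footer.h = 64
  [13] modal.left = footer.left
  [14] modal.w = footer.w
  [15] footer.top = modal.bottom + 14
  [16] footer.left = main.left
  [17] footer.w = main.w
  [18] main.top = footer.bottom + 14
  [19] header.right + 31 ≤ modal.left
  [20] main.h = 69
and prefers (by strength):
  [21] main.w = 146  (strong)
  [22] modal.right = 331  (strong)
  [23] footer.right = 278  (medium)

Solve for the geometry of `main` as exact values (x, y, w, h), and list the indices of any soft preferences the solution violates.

main = (x=153, y=170, w=125, h=69)
violated soft preferences: 21, 22

1. main.x = 153  [footer.left = main.left]
2. main.w = 125  [footer.w = main.w]
3. main.y = 170  [main.top = footer.bottom + 14]
4. main.h = 69  [main.h = 69]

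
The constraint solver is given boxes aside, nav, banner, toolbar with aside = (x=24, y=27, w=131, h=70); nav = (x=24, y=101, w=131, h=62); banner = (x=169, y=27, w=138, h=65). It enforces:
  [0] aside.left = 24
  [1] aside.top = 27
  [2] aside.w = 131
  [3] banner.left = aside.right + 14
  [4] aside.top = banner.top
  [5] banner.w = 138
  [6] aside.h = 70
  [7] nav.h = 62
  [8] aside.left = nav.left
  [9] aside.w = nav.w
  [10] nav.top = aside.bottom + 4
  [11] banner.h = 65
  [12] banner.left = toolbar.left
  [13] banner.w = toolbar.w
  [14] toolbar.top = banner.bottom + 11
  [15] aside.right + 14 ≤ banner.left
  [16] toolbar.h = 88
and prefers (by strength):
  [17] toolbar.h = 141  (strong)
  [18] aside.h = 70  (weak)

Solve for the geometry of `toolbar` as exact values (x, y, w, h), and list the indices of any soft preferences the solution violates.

1. toolbar.x = 169  [banner.left = toolbar.left]
2. toolbar.w = 138  [banner.w = toolbar.w]
3. toolbar.y = 103  [toolbar.top = banner.bottom + 11]
4. toolbar.h = 88  [toolbar.h = 88]

toolbar = (x=169, y=103, w=138, h=88)
violated soft preferences: 17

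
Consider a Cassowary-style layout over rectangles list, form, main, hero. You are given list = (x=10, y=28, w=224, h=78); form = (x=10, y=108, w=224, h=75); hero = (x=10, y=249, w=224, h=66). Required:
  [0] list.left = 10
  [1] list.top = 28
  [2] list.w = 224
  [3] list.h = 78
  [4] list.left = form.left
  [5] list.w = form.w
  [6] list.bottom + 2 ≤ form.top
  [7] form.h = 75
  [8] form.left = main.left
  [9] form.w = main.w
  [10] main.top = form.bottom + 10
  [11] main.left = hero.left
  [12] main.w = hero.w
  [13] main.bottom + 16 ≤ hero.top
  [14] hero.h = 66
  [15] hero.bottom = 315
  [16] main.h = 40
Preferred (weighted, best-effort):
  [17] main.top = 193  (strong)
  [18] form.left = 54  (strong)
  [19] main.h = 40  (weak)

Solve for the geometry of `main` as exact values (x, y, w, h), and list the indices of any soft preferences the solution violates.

1. main.x = 10  [form.left = main.left]
2. main.w = 224  [form.w = main.w]
3. main.y = 193  [main.top = form.bottom + 10]
4. main.h = 40  [main.h = 40]

main = (x=10, y=193, w=224, h=40)
violated soft preferences: 18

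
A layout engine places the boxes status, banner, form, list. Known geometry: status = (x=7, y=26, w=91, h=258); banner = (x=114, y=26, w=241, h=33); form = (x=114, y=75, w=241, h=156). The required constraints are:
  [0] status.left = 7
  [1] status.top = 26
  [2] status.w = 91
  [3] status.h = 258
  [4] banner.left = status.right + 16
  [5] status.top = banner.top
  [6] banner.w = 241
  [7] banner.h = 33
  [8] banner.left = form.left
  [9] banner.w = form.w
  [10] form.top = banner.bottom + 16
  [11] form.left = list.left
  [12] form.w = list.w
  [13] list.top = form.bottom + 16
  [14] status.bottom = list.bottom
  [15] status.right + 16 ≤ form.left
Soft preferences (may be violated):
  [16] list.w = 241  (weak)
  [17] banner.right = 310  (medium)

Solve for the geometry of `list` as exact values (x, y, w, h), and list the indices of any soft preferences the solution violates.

list = (x=114, y=247, w=241, h=37)
violated soft preferences: 17

1. list.x = 114  [form.left = list.left]
2. list.w = 241  [form.w = list.w]
3. list.y = 247  [list.top = form.bottom + 16]
4. list.h = 37  [status.bottom = list.bottom]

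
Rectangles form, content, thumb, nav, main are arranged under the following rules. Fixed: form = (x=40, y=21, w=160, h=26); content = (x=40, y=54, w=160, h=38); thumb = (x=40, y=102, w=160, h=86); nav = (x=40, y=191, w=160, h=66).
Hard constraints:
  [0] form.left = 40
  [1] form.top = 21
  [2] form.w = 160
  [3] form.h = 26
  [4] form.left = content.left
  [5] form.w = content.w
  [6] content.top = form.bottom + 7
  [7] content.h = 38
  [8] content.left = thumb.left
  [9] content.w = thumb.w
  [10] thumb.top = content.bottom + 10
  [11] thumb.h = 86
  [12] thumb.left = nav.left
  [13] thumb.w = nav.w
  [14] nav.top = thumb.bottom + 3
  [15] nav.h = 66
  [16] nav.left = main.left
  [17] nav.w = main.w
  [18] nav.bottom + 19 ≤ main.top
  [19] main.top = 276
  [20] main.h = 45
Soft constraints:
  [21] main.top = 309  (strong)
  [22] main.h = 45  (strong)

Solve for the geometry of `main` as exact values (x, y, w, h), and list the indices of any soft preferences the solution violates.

1. main.x = 40  [nav.left = main.left]
2. main.w = 160  [nav.w = main.w]
3. main.y = 276  [main.top = 276]
4. main.h = 45  [main.h = 45]

main = (x=40, y=276, w=160, h=45)
violated soft preferences: 21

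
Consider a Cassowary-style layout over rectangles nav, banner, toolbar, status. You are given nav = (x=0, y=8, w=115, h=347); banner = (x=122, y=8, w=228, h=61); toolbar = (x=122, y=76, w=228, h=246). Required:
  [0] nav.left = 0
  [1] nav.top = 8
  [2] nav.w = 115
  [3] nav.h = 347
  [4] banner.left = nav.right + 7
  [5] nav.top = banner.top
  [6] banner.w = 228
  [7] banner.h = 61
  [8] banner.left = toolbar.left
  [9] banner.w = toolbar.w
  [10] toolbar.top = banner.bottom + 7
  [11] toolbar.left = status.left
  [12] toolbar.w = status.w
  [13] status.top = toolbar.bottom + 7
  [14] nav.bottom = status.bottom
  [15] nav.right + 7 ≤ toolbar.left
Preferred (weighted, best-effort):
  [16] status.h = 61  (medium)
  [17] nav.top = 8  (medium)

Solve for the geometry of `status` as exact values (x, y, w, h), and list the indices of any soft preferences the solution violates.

1. status.x = 122  [toolbar.left = status.left]
2. status.w = 228  [toolbar.w = status.w]
3. status.y = 329  [status.top = toolbar.bottom + 7]
4. status.h = 26  [nav.bottom = status.bottom]

status = (x=122, y=329, w=228, h=26)
violated soft preferences: 16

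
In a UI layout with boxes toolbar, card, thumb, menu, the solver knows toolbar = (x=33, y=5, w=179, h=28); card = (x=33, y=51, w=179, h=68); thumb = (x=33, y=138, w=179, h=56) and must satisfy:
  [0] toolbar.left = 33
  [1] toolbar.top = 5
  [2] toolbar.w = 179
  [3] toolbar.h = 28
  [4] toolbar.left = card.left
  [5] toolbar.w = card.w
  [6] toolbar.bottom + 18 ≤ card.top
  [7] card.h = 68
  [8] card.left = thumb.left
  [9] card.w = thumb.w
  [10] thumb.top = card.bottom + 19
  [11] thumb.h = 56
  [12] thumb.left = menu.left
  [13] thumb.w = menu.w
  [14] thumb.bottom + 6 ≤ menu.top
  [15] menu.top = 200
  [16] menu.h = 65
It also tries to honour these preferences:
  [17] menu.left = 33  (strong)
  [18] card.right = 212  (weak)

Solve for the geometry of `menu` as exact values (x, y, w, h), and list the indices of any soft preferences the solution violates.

menu = (x=33, y=200, w=179, h=65)
violated soft preferences: none

1. menu.x = 33  [thumb.left = menu.left]
2. menu.w = 179  [thumb.w = menu.w]
3. menu.y = 200  [menu.top = 200]
4. menu.h = 65  [menu.h = 65]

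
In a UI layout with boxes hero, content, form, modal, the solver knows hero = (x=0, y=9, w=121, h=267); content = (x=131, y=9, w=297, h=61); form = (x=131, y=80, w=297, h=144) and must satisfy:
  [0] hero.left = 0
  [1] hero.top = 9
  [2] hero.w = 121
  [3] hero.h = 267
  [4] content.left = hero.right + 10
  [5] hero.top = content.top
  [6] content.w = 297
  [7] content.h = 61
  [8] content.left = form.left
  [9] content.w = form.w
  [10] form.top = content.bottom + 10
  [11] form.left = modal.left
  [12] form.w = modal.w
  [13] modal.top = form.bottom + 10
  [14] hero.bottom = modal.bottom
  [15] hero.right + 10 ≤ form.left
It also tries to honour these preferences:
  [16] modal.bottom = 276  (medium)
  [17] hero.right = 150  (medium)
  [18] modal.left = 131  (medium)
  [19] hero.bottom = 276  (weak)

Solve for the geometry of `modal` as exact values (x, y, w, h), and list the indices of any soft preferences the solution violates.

1. modal.x = 131  [form.left = modal.left]
2. modal.w = 297  [form.w = modal.w]
3. modal.y = 234  [modal.top = form.bottom + 10]
4. modal.h = 42  [hero.bottom = modal.bottom]

modal = (x=131, y=234, w=297, h=42)
violated soft preferences: 17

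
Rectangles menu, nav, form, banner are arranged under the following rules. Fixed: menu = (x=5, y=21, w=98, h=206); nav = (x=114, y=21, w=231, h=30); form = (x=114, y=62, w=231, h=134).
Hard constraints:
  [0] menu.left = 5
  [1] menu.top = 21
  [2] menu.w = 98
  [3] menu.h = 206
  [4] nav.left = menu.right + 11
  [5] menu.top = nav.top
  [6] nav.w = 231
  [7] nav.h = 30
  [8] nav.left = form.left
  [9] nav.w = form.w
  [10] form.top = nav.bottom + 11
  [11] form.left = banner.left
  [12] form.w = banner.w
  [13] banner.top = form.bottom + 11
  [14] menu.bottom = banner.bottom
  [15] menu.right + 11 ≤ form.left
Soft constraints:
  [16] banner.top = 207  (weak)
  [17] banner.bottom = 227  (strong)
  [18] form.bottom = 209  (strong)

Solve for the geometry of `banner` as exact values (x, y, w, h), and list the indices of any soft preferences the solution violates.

banner = (x=114, y=207, w=231, h=20)
violated soft preferences: 18

1. banner.x = 114  [form.left = banner.left]
2. banner.w = 231  [form.w = banner.w]
3. banner.y = 207  [banner.top = form.bottom + 11]
4. banner.h = 20  [menu.bottom = banner.bottom]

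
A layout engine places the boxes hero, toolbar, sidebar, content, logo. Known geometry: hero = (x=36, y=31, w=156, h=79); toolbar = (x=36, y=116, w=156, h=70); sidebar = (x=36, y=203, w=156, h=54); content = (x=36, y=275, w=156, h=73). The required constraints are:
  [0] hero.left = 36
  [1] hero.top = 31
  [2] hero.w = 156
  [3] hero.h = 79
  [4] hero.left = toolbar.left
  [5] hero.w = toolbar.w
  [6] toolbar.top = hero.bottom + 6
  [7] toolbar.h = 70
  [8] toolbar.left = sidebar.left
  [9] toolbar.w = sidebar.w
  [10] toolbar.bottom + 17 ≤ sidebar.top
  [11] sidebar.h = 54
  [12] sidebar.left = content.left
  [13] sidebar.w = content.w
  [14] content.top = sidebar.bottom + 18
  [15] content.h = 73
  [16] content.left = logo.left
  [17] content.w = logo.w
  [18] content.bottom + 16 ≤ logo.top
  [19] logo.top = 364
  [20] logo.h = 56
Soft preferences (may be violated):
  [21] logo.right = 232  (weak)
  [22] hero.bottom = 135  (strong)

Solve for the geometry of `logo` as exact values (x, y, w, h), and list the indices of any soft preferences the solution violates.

logo = (x=36, y=364, w=156, h=56)
violated soft preferences: 21, 22

1. logo.x = 36  [content.left = logo.left]
2. logo.w = 156  [content.w = logo.w]
3. logo.y = 364  [logo.top = 364]
4. logo.h = 56  [logo.h = 56]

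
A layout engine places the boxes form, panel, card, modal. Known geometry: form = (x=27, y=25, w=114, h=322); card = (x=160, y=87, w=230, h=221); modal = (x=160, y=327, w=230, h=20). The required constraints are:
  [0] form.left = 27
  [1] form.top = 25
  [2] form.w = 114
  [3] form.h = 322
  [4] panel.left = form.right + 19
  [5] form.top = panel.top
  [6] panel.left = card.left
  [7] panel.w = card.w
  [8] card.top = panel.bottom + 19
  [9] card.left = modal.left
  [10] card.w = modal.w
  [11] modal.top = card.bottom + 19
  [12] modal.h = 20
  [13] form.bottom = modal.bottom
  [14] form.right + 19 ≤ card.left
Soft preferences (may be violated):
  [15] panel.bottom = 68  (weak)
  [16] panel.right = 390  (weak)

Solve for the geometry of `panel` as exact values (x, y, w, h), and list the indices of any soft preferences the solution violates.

panel = (x=160, y=25, w=230, h=43)
violated soft preferences: none

1. panel.x = 160  [panel.left = form.right + 19]
2. panel.y = 25  [form.top = panel.top]
3. panel.w = 230  [panel.w = card.w]
4. panel.h = 43  [card.top = panel.bottom + 19]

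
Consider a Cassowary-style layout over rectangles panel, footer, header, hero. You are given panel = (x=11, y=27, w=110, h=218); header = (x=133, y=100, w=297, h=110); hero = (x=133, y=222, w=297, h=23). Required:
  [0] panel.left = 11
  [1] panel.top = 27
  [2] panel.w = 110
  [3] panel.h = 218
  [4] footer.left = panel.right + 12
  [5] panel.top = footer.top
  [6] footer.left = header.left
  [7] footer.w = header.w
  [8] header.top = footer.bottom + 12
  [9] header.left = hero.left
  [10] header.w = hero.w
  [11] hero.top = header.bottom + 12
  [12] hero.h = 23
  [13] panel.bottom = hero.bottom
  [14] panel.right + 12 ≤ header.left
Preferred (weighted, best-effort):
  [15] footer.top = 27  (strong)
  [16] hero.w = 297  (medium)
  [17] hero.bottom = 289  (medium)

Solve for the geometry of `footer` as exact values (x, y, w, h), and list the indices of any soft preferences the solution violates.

footer = (x=133, y=27, w=297, h=61)
violated soft preferences: 17

1. footer.x = 133  [footer.left = panel.right + 12]
2. footer.y = 27  [panel.top = footer.top]
3. footer.w = 297  [footer.w = header.w]
4. footer.h = 61  [header.top = footer.bottom + 12]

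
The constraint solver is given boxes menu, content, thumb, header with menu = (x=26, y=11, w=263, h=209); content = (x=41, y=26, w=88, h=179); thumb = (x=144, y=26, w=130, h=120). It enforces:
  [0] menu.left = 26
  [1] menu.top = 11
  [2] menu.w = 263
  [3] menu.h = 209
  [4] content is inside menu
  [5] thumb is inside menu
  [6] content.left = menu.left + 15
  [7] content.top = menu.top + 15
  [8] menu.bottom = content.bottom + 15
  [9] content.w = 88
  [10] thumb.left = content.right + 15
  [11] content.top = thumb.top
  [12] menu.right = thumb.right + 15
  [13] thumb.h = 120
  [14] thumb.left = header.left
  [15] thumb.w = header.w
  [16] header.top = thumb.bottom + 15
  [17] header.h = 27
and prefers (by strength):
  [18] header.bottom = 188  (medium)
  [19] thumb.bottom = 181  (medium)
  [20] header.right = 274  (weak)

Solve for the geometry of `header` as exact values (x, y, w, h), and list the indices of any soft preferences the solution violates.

1. header.x = 144  [thumb.left = header.left]
2. header.w = 130  [thumb.w = header.w]
3. header.y = 161  [header.top = thumb.bottom + 15]
4. header.h = 27  [header.h = 27]

header = (x=144, y=161, w=130, h=27)
violated soft preferences: 19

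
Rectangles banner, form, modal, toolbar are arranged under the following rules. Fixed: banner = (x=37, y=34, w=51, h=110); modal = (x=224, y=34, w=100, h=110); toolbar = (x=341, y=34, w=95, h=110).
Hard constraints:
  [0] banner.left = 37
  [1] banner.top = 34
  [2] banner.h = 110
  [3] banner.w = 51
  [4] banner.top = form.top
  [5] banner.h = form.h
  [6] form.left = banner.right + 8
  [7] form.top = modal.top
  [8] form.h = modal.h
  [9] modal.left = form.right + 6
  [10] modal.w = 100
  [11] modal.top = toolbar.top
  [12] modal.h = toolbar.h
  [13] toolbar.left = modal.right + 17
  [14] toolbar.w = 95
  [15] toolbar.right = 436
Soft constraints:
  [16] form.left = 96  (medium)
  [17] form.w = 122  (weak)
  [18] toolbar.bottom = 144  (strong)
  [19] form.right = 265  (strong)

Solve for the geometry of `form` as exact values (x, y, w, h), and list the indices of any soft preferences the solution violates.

form = (x=96, y=34, w=122, h=110)
violated soft preferences: 19

1. form.y = 34  [banner.top = form.top]
2. form.h = 110  [banner.h = form.h]
3. form.x = 96  [form.left = banner.right + 8]
4. form.w = 122  [modal.left = form.right + 6]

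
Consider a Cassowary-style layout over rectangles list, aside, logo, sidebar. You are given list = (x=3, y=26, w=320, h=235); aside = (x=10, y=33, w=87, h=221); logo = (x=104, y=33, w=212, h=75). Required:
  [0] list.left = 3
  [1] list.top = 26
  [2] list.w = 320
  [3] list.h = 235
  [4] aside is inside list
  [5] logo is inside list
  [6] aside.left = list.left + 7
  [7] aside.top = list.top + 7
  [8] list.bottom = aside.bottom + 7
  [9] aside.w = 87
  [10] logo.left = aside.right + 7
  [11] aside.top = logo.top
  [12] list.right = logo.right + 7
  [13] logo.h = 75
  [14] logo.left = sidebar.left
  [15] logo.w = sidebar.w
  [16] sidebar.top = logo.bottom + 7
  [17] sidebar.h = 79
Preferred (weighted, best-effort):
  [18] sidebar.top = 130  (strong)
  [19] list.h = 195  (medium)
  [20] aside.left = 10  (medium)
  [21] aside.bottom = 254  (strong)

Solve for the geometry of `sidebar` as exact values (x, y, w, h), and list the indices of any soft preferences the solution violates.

1. sidebar.x = 104  [logo.left = sidebar.left]
2. sidebar.w = 212  [logo.w = sidebar.w]
3. sidebar.y = 115  [sidebar.top = logo.bottom + 7]
4. sidebar.h = 79  [sidebar.h = 79]

sidebar = (x=104, y=115, w=212, h=79)
violated soft preferences: 18, 19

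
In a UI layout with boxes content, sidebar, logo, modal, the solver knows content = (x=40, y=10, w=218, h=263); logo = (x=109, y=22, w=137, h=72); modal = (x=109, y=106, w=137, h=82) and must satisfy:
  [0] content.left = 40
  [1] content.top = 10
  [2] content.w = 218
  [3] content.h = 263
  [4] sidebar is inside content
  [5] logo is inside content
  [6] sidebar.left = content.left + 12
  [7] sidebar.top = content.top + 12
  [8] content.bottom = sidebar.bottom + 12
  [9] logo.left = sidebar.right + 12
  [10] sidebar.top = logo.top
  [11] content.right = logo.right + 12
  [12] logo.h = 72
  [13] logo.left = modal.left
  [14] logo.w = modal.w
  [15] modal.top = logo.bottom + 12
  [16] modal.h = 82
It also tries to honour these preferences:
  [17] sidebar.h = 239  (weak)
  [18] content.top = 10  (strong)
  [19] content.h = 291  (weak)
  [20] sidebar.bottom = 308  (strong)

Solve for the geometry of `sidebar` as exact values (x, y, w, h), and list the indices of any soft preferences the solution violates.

sidebar = (x=52, y=22, w=45, h=239)
violated soft preferences: 19, 20

1. sidebar.x = 52  [sidebar.left = content.left + 12]
2. sidebar.y = 22  [sidebar.top = content.top + 12]
3. sidebar.h = 239  [content.bottom = sidebar.bottom + 12]
4. sidebar.w = 45  [logo.left = sidebar.right + 12]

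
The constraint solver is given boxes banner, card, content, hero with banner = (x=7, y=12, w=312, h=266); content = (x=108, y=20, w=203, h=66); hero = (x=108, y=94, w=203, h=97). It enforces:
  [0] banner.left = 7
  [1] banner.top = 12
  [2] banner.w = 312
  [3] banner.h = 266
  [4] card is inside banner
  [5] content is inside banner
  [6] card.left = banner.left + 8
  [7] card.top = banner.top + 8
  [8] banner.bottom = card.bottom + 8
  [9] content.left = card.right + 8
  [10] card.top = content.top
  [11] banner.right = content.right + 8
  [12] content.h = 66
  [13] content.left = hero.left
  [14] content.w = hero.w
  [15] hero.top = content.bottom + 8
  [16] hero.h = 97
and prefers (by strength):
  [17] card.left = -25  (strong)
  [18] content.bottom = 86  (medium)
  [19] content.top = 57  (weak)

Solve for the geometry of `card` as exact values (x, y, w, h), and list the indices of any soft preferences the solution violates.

card = (x=15, y=20, w=85, h=250)
violated soft preferences: 17, 19

1. card.x = 15  [card.left = banner.left + 8]
2. card.y = 20  [card.top = banner.top + 8]
3. card.h = 250  [banner.bottom = card.bottom + 8]
4. card.w = 85  [content.left = card.right + 8]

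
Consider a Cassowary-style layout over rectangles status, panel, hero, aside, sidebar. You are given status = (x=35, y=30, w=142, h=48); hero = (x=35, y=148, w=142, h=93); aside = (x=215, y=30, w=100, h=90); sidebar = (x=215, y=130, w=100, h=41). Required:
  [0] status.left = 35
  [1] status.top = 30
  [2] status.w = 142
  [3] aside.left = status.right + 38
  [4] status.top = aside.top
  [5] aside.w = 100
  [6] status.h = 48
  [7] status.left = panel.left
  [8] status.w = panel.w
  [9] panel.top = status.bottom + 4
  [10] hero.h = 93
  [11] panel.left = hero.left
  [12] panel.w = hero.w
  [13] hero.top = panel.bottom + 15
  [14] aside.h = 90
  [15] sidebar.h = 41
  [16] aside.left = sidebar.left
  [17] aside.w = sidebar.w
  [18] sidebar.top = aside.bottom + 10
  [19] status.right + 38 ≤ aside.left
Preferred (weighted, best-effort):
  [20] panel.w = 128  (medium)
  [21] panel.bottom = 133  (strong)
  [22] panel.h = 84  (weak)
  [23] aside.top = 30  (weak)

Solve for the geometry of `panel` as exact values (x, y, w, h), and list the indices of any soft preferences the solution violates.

panel = (x=35, y=82, w=142, h=51)
violated soft preferences: 20, 22

1. panel.x = 35  [status.left = panel.left]
2. panel.w = 142  [status.w = panel.w]
3. panel.y = 82  [panel.top = status.bottom + 4]
4. panel.h = 51  [hero.top = panel.bottom + 15]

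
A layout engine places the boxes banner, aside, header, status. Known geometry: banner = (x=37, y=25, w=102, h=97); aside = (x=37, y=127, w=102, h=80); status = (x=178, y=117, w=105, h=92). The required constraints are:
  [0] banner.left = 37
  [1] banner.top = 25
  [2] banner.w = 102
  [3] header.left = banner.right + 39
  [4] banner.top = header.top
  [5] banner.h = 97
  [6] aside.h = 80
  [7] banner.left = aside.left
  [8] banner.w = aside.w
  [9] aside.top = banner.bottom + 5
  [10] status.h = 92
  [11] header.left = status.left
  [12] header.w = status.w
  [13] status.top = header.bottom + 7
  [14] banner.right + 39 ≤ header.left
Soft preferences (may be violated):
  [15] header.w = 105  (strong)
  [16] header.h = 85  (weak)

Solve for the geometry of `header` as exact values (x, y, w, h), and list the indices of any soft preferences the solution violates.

1. header.x = 178  [header.left = banner.right + 39]
2. header.y = 25  [banner.top = header.top]
3. header.w = 105  [header.w = status.w]
4. header.h = 85  [status.top = header.bottom + 7]

header = (x=178, y=25, w=105, h=85)
violated soft preferences: none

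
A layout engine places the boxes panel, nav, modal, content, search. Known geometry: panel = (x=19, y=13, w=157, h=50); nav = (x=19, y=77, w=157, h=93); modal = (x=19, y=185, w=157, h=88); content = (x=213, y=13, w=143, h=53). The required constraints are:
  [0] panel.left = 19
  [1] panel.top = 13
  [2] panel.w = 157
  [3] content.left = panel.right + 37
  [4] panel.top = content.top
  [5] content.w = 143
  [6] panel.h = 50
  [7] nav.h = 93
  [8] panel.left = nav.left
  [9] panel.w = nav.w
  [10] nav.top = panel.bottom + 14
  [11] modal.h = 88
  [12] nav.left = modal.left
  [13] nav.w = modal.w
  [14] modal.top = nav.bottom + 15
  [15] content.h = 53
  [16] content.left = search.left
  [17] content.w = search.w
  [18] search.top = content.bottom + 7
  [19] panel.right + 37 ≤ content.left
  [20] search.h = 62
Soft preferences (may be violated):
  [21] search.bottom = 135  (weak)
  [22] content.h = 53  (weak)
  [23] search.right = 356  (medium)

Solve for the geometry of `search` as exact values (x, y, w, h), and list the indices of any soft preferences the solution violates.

1. search.x = 213  [content.left = search.left]
2. search.w = 143  [content.w = search.w]
3. search.y = 73  [search.top = content.bottom + 7]
4. search.h = 62  [search.h = 62]

search = (x=213, y=73, w=143, h=62)
violated soft preferences: none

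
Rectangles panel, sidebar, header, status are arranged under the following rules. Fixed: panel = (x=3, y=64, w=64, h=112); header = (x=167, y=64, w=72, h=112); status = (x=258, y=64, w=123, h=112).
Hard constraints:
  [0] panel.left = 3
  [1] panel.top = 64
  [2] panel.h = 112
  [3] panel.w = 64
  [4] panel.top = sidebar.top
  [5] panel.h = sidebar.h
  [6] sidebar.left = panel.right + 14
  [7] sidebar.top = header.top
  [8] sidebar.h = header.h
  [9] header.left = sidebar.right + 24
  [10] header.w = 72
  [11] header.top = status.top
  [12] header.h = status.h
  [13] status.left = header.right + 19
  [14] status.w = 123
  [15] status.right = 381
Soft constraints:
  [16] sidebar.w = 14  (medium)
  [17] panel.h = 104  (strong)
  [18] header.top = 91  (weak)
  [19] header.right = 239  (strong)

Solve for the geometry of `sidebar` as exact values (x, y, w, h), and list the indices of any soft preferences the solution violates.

1. sidebar.y = 64  [panel.top = sidebar.top]
2. sidebar.h = 112  [panel.h = sidebar.h]
3. sidebar.x = 81  [sidebar.left = panel.right + 14]
4. sidebar.w = 62  [header.left = sidebar.right + 24]

sidebar = (x=81, y=64, w=62, h=112)
violated soft preferences: 16, 17, 18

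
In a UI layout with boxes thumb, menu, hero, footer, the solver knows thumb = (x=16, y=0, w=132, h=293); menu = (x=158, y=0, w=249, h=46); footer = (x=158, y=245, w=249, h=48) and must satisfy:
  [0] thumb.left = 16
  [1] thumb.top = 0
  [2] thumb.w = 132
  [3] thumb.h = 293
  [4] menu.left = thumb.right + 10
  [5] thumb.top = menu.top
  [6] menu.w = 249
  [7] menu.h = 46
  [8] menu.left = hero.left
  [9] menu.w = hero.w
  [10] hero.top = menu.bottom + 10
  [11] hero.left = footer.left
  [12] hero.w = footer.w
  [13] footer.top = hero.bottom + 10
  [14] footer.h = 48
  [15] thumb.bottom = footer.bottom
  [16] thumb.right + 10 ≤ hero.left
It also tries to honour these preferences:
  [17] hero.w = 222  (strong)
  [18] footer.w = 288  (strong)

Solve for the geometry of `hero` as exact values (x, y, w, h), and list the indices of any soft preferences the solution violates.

1. hero.x = 158  [menu.left = hero.left]
2. hero.w = 249  [menu.w = hero.w]
3. hero.y = 56  [hero.top = menu.bottom + 10]
4. hero.h = 179  [footer.top = hero.bottom + 10]

hero = (x=158, y=56, w=249, h=179)
violated soft preferences: 17, 18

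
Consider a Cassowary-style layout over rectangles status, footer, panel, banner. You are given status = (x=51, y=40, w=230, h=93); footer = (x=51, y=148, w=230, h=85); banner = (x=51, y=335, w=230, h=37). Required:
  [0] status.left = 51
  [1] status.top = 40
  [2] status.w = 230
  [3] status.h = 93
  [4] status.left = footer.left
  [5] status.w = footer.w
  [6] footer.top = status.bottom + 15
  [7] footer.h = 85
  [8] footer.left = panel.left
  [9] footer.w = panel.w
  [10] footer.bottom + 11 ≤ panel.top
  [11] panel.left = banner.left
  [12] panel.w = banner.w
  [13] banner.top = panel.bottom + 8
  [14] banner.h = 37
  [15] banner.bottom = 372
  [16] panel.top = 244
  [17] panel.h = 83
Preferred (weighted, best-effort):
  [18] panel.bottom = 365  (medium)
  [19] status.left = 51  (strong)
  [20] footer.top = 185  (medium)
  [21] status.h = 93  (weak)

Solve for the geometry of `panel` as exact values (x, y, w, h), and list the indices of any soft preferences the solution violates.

panel = (x=51, y=244, w=230, h=83)
violated soft preferences: 18, 20

1. panel.x = 51  [footer.left = panel.left]
2. panel.w = 230  [footer.w = panel.w]
3. panel.y = 244  [panel.top = 244]
4. panel.h = 83  [panel.h = 83]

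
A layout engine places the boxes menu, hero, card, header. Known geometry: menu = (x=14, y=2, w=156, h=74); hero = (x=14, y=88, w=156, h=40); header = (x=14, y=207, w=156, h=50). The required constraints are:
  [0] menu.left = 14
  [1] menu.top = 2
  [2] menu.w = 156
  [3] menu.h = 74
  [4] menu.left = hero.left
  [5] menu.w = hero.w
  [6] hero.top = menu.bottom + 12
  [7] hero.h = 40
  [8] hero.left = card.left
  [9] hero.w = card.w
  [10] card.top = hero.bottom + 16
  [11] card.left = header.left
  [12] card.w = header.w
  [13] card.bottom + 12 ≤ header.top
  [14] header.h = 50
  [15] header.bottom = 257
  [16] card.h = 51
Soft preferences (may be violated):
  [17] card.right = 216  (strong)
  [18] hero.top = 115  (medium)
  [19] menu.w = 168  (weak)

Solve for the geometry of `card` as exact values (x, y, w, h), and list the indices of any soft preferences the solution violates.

1. card.x = 14  [hero.left = card.left]
2. card.w = 156  [hero.w = card.w]
3. card.y = 144  [card.top = hero.bottom + 16]
4. card.h = 51  [card.h = 51]

card = (x=14, y=144, w=156, h=51)
violated soft preferences: 17, 18, 19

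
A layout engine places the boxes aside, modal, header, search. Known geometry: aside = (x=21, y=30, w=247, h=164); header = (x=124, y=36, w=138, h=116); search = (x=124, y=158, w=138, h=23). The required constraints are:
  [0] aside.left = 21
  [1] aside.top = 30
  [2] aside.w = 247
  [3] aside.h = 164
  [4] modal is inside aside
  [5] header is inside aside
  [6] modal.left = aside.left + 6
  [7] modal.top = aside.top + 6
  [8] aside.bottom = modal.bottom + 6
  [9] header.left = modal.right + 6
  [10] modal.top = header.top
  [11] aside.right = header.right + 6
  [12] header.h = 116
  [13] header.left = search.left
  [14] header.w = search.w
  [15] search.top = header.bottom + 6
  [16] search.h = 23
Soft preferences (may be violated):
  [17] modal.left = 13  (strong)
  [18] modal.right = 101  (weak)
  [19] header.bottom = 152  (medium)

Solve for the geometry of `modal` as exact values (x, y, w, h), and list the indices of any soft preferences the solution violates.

1. modal.x = 27  [modal.left = aside.left + 6]
2. modal.y = 36  [modal.top = aside.top + 6]
3. modal.h = 152  [aside.bottom = modal.bottom + 6]
4. modal.w = 91  [header.left = modal.right + 6]

modal = (x=27, y=36, w=91, h=152)
violated soft preferences: 17, 18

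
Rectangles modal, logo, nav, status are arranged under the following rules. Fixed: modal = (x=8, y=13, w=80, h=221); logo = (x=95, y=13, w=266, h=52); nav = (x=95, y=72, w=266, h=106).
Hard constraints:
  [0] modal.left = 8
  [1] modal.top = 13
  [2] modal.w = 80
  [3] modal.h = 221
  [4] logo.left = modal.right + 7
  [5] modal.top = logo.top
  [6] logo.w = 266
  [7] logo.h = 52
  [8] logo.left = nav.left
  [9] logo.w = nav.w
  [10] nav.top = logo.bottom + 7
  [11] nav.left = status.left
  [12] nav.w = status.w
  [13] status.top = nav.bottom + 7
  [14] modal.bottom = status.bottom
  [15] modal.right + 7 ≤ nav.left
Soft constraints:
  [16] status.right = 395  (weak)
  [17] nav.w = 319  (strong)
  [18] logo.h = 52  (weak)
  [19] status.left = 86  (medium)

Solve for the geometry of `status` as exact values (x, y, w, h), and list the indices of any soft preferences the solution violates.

1. status.x = 95  [nav.left = status.left]
2. status.w = 266  [nav.w = status.w]
3. status.y = 185  [status.top = nav.bottom + 7]
4. status.h = 49  [modal.bottom = status.bottom]

status = (x=95, y=185, w=266, h=49)
violated soft preferences: 16, 17, 19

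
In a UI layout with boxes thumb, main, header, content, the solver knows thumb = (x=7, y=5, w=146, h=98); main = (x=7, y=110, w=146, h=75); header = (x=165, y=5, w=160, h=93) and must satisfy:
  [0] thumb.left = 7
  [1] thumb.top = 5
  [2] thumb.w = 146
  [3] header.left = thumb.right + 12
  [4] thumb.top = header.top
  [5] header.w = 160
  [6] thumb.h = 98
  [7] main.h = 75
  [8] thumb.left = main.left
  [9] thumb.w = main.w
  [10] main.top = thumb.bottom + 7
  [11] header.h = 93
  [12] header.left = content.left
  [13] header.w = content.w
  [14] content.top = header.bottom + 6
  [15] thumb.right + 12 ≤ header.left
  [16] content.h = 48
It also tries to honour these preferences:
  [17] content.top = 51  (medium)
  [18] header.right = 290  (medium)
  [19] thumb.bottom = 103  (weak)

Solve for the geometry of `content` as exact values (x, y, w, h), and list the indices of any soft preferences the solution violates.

content = (x=165, y=104, w=160, h=48)
violated soft preferences: 17, 18

1. content.x = 165  [header.left = content.left]
2. content.w = 160  [header.w = content.w]
3. content.y = 104  [content.top = header.bottom + 6]
4. content.h = 48  [content.h = 48]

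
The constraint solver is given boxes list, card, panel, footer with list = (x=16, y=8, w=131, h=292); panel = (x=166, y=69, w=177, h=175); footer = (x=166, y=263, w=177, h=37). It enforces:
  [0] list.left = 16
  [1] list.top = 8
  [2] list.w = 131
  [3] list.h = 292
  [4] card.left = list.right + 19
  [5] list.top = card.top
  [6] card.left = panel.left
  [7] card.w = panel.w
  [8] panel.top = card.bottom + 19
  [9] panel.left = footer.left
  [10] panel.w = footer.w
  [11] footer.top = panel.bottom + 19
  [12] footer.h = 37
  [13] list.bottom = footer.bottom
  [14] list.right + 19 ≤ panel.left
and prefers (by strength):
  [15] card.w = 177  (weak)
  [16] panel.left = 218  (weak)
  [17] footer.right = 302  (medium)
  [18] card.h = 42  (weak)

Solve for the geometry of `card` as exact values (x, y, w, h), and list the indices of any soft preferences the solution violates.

card = (x=166, y=8, w=177, h=42)
violated soft preferences: 16, 17

1. card.x = 166  [card.left = list.right + 19]
2. card.y = 8  [list.top = card.top]
3. card.w = 177  [card.w = panel.w]
4. card.h = 42  [panel.top = card.bottom + 19]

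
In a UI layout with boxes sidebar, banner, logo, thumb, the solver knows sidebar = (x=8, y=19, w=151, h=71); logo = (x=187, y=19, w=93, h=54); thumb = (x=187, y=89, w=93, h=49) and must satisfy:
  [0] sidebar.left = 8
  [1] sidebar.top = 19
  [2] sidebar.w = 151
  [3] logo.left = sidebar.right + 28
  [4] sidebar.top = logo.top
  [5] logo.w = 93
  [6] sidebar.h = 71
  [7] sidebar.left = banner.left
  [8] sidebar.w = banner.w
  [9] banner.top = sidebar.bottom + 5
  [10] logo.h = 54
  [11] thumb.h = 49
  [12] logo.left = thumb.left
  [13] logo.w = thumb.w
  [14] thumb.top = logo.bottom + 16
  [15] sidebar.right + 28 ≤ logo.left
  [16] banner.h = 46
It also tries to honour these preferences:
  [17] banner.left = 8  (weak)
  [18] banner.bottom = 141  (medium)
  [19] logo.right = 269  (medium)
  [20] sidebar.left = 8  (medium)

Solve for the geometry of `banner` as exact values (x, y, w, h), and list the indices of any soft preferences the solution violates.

banner = (x=8, y=95, w=151, h=46)
violated soft preferences: 19

1. banner.x = 8  [sidebar.left = banner.left]
2. banner.w = 151  [sidebar.w = banner.w]
3. banner.y = 95  [banner.top = sidebar.bottom + 5]
4. banner.h = 46  [banner.h = 46]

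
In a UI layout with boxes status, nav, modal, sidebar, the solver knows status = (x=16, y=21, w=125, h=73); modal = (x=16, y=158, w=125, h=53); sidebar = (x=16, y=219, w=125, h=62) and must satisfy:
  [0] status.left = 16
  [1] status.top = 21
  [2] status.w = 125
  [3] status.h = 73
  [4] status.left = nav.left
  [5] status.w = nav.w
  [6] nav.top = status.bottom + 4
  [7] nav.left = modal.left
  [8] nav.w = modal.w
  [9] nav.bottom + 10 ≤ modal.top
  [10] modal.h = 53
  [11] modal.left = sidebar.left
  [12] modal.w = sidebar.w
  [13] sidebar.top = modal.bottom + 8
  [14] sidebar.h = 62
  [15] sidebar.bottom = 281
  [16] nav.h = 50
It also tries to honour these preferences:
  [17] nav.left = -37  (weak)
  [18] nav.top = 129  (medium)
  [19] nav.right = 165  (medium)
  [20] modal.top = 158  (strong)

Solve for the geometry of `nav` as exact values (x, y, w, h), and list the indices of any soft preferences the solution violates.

nav = (x=16, y=98, w=125, h=50)
violated soft preferences: 17, 18, 19

1. nav.x = 16  [status.left = nav.left]
2. nav.w = 125  [status.w = nav.w]
3. nav.y = 98  [nav.top = status.bottom + 4]
4. nav.h = 50  [nav.h = 50]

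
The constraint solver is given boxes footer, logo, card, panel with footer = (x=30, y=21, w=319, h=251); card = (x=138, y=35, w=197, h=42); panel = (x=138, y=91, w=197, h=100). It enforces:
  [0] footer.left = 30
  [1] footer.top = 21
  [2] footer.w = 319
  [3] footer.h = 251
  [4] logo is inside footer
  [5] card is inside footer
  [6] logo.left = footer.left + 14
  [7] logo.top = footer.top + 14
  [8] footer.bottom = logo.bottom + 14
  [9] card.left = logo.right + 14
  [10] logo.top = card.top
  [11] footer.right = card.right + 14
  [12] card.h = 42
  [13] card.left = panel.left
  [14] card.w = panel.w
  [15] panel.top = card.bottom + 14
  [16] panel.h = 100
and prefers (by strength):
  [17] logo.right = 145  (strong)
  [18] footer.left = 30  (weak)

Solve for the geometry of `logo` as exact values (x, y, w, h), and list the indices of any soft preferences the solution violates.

logo = (x=44, y=35, w=80, h=223)
violated soft preferences: 17

1. logo.x = 44  [logo.left = footer.left + 14]
2. logo.y = 35  [logo.top = footer.top + 14]
3. logo.h = 223  [footer.bottom = logo.bottom + 14]
4. logo.w = 80  [card.left = logo.right + 14]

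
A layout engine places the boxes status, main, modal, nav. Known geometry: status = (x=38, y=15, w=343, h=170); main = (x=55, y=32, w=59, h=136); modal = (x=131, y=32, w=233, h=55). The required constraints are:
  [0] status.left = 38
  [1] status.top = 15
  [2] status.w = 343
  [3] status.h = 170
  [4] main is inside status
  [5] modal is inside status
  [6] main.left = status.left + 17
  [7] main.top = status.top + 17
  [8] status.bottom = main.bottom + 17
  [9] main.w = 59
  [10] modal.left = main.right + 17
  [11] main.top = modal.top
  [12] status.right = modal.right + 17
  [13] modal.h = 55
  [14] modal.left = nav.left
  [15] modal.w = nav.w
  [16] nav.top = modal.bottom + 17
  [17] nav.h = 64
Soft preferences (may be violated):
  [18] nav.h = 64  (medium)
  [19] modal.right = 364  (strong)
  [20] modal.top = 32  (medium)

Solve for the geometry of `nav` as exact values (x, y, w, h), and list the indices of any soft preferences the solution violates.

nav = (x=131, y=104, w=233, h=64)
violated soft preferences: none

1. nav.x = 131  [modal.left = nav.left]
2. nav.w = 233  [modal.w = nav.w]
3. nav.y = 104  [nav.top = modal.bottom + 17]
4. nav.h = 64  [nav.h = 64]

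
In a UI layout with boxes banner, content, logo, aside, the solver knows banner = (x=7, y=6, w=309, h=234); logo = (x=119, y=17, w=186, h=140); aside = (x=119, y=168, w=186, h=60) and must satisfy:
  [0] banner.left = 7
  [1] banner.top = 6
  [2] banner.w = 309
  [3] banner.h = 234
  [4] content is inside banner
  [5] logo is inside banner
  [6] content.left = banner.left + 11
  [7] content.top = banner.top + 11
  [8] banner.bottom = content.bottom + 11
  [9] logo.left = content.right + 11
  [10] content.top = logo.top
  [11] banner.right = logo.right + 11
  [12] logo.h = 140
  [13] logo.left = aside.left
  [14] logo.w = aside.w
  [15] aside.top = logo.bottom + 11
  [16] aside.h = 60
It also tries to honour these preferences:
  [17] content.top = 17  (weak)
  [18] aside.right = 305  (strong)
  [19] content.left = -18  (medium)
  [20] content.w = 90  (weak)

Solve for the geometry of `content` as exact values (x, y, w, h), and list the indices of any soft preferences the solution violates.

content = (x=18, y=17, w=90, h=212)
violated soft preferences: 19

1. content.x = 18  [content.left = banner.left + 11]
2. content.y = 17  [content.top = banner.top + 11]
3. content.h = 212  [banner.bottom = content.bottom + 11]
4. content.w = 90  [logo.left = content.right + 11]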